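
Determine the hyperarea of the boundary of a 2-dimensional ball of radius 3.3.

S = n·V_n(r)/r = 2·V_2(3.3)/3.3 (volume-to-surface relation), giving 2πr = 2π·3.3 ≈ 20.7345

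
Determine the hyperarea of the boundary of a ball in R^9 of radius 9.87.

|∂B_9(9.87)| ≈ 2.67361e+09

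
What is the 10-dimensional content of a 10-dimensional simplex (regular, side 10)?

V = (10^10 / 10!) · √((10+1) / 2^10) ≈ 285.617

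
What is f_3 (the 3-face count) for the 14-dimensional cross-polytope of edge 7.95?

f_3(14-orthoplex) = 2^4 · (14 choose 4) = 16016.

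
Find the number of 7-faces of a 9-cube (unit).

Number of 7-faces = C(9,7) · 2^(9-7) = 36 · 4 = 144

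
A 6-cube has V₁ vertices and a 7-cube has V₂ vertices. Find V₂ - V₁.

V₁ = 2^6 = 64. V₂ = 2^7 = 128. V₂ - V₁ = 64.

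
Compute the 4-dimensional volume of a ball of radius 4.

V = 128·π^2 ≈ 1263.31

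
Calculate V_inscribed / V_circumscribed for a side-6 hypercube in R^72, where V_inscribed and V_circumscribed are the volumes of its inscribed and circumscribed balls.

V_in / V_out = (r_in/r_out)^72 = (1/√72)^72 = 72^(-72/2) ≈ 1.36782e-67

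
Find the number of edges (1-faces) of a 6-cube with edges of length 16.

Number of 1-faces = C(6,1) · 2^(6-1) = 6 · 32 = 192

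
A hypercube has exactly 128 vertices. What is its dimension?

Since 2^n = 128, we have n = 7.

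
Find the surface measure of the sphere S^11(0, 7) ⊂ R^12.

S_12(7) = 2·π^(12/2)·(7)^11 / Γ(12/2) = 1977326743·π^6/60 ≈ 3.1683e+10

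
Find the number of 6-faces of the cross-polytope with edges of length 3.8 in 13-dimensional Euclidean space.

Each 6-face is the convex hull of 7 vertices, one chosen as ±e_i from each of 7 distinct axes: 2^7·C(13,7) = 219648.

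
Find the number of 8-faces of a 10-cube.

Number of 8-faces = C(10,8) · 2^(10-8) = 45 · 4 = 180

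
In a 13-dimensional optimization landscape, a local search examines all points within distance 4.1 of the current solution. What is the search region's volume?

V_13(4.1) = π^(13/2) · (4.1)^13 / Γ(13/2 + 1) ≈ 8.42425e+07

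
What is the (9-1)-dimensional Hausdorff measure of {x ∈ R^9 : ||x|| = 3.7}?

S = n·V_n(r)/r = 9·V_9(3.7)/3.7 (volume-to-surface relation), giving 1.04274e+06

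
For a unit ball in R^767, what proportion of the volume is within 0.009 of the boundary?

V(inner)/V(outer) = ((1-0.009)/1)^767 ≈ 0.0009739, so the shell fraction is 0.999026.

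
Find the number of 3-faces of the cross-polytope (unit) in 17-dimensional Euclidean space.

Number of 3-faces = 2^(3+1) · C(17,3+1) = 16 · 2380 = 38080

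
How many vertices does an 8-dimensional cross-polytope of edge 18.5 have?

Each 0-face is the convex hull of 1 vertex, one chosen as ±e_i from each of 1 distinct axis: 2^1·C(8,1) = 16.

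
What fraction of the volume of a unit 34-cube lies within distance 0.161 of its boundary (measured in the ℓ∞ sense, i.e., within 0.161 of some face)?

The inner cube has side 1-2·0.161 = 0.678 and volume (0.678)^34 ≈ 1.827e-06, so the shell holds 0.9999981727 of the volume.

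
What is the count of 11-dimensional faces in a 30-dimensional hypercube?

An n-cube has C(n,k)·2^(n-k) k-faces. Here C(30,11)·2^19 = 54627300·524288 = 28640437862400.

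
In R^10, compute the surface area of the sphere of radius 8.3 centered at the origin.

The surface area of an n-ball is 2π^(n/2) r^(n-1) / Γ(n/2). For n=10, r=8.3: 4.76728e+09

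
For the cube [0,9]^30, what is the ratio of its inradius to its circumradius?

Ratio = (s/2)/(s√30/2) = 30^(-1/2) ≈ 0.182574.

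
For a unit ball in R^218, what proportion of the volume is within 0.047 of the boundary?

Shell fraction = 1 - (1-0.047)^218 ≈ 0.999972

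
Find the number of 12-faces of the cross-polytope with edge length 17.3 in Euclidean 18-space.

f_12(18-orthoplex) = 2^13 · (18 choose 13) = 70189056.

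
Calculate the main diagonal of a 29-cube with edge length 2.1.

Diagonal = √29 · 2.1 ≈ 11.3088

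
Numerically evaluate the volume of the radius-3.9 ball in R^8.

V_8(3.9) = π^(8/2) · (3.9)^8 / Γ(8/2 + 1) ≈ 217223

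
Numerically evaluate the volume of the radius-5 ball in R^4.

V = 625·π^2/2 ≈ 3084.25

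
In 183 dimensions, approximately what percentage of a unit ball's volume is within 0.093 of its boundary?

1 - (1-0.093)^183 ≈ 0.9999999825 ≈ 99.999998%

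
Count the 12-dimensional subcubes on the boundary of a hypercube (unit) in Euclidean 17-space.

f_12(17-cube) = (17 choose 12) · 2^5 = 198016.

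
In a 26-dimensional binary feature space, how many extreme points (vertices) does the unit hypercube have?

The 26-cube has 2^26 = 67108864 vertices.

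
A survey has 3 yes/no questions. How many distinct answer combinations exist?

The 3-cube has 2^3 = 8 vertices.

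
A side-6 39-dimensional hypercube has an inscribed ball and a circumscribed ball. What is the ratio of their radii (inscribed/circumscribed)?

Ratio = (s/2)/(s√39/2) = 39^(-1/2) ≈ 0.160128.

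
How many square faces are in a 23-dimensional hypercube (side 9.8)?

f_2(23-cube) = (23 choose 2) · 2^21 = 530579456.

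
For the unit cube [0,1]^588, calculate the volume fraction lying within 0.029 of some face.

Shell fraction = 1 - (1-0.058)^588 ≈ 1 - 5.52e-16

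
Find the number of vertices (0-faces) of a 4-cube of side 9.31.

Number of 0-faces = C(4,0) · 2^(4-0) = 1 · 16 = 16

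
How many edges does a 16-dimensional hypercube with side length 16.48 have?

The 16-cube has n·2^(n-1) = 16·2^15 = 16·32768 = 524288 edges.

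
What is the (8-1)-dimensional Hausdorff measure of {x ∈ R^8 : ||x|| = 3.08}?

|∂B_8(3.08)| ≈ 85375.5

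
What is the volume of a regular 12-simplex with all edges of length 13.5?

For a regular n-simplex with edge a, V = (a^n / n!)·√((n+1)/2^n). With a=13.5, n=12: V ≈ 4309.83.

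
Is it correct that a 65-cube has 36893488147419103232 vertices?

True. The 65-cube has 2^65 = 36893488147419103232 vertices.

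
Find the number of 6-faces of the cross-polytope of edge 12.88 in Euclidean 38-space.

Each 6-face is the convex hull of 7 vertices, one chosen as ±e_i from each of 7 distinct axes: 2^7·C(38,7) = 1615392768.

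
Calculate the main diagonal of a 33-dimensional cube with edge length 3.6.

The space diagonal of an n-cube of side s is s√n. Here 3.6·√33 ≈ 20.6804.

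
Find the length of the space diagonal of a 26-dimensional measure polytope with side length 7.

d = √(7² + 7² + ... + 7²) [26 terms] = √(26·7²) = 7√26 ≈ 35.6931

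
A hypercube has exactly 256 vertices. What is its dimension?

The n-cube has 2^n vertices, and 256 = 2^8, so n = 8.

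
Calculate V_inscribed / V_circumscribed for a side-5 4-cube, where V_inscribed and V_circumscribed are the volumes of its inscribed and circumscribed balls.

V_in/V_out = n^(-n/2) = 4^(-4/2) ≈ 0.0625.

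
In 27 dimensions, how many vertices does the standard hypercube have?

Each vertex is a binary string of length 27, so there are 2^27 = 134217728.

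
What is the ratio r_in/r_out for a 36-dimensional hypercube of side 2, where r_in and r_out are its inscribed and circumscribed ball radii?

Ratio = (s/2)/(s√36/2) = 36^(-1/2) ≈ 0.166667.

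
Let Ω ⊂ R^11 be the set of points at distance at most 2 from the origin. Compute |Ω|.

V = 131072·π^5/10395 ≈ 3858.64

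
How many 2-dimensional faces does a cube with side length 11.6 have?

Choose 2 of 3 axes to span the face (C(3,2) = 3 ways), then fix each of the remaining 1 coordinate at one of its two extreme values (2^1 = 2 ways): 3·2 = 6.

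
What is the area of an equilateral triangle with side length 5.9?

Area = (√3/4) · 5.9² = 15.0732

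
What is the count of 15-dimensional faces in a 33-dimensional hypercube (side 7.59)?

Choose 15 of 33 axes to span the face (C(33,15) = 1037158320 ways), then fix each of the remaining 18 coordinates at one of its two extreme values (2^18 = 262144 ways): 1037158320·262144 = 271884830638080.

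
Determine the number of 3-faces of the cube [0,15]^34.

Number of 3-faces = C(34,3) · 2^(34-3) = 5984 · 2147483648 = 12850542149632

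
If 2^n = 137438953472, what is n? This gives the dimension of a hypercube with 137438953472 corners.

Since 2^n = 137438953472, we have n = 37.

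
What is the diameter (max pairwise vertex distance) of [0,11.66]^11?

Diagonal = √11 · 11.66 ≈ 38.6718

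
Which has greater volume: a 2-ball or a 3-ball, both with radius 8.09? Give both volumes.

V_2(8.09) ≈ 205.611. V_3(8.09) ≈ 2217.86. The 3-ball is larger.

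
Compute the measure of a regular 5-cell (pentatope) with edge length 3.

Volume = 3^4 · √(5/2^4) / 4! ≈ 1.88668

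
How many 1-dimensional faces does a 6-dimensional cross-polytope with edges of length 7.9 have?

Each 1-face is the convex hull of 2 vertices, one chosen as ±e_i from each of 2 distinct axes: 2^2·C(6,2) = 60.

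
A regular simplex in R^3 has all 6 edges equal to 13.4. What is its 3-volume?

Volume = (√2/12) · 13.4³ = 283.562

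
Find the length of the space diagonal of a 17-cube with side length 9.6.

Diagonal = √17 · 9.6 ≈ 39.5818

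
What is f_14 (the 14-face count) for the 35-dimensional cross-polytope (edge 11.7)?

An n-cross-polytope has 2^(k+1)·C(n,k+1) k-faces. Here 2^15·C(35,15) = 32768·3247943160 = 106428601466880.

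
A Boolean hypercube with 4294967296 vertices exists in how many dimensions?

n = log_2(4294967296) = 32.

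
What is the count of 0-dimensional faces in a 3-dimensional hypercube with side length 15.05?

f_0(3-cube) = (3 choose 0) · 2^3 = 8.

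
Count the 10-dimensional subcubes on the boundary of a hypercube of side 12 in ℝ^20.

An n-cube has C(n,k)·2^(n-k) k-faces. Here C(20,10)·2^10 = 184756·1024 = 189190144.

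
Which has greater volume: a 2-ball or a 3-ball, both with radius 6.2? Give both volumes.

V_2(6.2) ≈ 120.763. V_3(6.2) ≈ 998.306. The 3-ball is larger.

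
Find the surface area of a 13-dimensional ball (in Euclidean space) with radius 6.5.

The surface area of an n-ball is 2π^(n/2) r^(n-1) / Γ(n/2). For n=13, r=6.5: 23298085122481·π^6/332640 ≈ 6.73356e+10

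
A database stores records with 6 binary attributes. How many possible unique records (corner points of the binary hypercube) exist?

The 6-cube has 2^6 = 64 vertices.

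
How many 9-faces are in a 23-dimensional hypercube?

Choose 9 of 23 axes to span the face (C(23,9) = 817190 ways), then fix each of the remaining 14 coordinates at one of its two extreme values (2^14 = 16384 ways): 817190·16384 = 13388840960.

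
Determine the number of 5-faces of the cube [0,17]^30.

Choose 5 of 30 axes to span the face (C(30,5) = 142506 ways), then fix each of the remaining 25 coordinates at one of its two extreme values (2^25 = 33554432 ways): 142506·33554432 = 4781707886592.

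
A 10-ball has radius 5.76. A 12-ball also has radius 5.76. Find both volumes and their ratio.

V_10(5.76) ≈ 1.02516e+08. V_12(5.76) ≈ 1.78089e+09. Ratio V_10/V_12 ≈ 0.05756.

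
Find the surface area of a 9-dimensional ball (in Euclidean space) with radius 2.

The surface area of an n-ball is 2π^(n/2) r^(n-1) / Γ(n/2). For n=9, r=2: 8192·π^4/105 ≈ 7599.76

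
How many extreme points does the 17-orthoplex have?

The vertices are ±e_1, ..., ±e_17, so there are 2·17 = 34.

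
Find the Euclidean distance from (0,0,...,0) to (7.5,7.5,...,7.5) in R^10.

||(7.5,7.5,...,7.5)|| = √(10)·7.5 ≈ 23.7171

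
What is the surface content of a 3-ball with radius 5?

The surface area of an n-ball is 2π^(n/2) r^(n-1) / Γ(n/2). For n=3, r=5: 4πr² = 4π·(5)² ≈ 314.159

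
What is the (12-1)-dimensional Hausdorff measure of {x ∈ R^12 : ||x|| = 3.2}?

S_12(3.2) = 2·π^(12/2)·(3.2)^11 / Γ(12/2) ≈ 5.77295e+06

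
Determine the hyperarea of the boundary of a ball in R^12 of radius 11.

S = n·V_n(r)/r = 12·V_12(11)/11 (volume-to-surface relation), giving 285311670611·π^6/60 ≈ 4.57159e+12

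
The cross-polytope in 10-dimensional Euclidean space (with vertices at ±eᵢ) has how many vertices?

The vertices are ±e_1, ..., ±e_10, so there are 2·10 = 20.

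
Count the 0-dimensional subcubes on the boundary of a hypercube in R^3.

An n-cube has C(n,k)·2^(n-k) k-faces. Here C(3,0)·2^3 = 1·8 = 8.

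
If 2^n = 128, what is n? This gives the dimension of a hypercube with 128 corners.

n = log_2(128) = 7.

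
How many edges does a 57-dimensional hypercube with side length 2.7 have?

Number of 1-faces = C(57,1)·2^(57-1) = 57·72057594037927936 = 4107282860161892352.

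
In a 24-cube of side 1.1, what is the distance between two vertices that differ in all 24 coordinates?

The space diagonal of an n-cube of side s is s√n. Here 1.1·√24 ≈ 5.38888.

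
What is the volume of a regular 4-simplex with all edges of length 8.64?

For a regular n-simplex with edge a, V = (a^n / n!)·√((n+1)/2^n). With a=8.64, n=4: V ≈ 129.798.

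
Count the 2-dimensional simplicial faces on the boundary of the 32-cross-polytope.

Each 2-face is the convex hull of 3 vertices, one chosen as ±e_i from each of 3 distinct axes: 2^3·C(32,3) = 39680.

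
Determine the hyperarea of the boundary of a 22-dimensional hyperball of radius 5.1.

S_22(5.1) = 2·π^(22/2)·(5.1)^21 / Γ(22/2) ≈ 1.1719e+14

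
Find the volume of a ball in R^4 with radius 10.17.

V_4(10.17) = π^(4/2) · (10.17)^4 / Γ(4/2 + 1) ≈ 52790.2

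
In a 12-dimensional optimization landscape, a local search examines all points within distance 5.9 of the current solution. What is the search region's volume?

Volume = π^{12/2}·(5.9)^12/Γ(7) ≈ 2.3757e+09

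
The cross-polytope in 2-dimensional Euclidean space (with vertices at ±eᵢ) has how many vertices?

An n-cross-polytope has 2n vertices; here n = 2, giving 4.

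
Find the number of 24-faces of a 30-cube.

f_24(30-cube) = (30 choose 24) · 2^6 = 38001600.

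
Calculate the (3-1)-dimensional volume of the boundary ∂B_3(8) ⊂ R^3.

S_3(8) = 2·π^(3/2)·(8)^2 / Γ(3/2) = 4πr² = 4π·(8)² ≈ 804.248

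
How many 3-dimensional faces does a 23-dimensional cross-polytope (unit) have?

An n-cross-polytope has 2^(k+1)·C(n,k+1) k-faces. Here 2^4·C(23,4) = 16·8855 = 141680.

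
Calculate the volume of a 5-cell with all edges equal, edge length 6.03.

For a regular n-simplex with edge a, V = (a^n / n!)·√((n+1)/2^n). With a=6.03, n=4: V ≈ 30.7952.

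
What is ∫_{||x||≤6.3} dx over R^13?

V_13(6.3) = π^(13/2) · (6.3)^13 / Γ(13/2 + 1) ≈ 2.24269e+10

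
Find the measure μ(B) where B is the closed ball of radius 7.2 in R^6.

V_6(7.2) = π^(6/2) · (7.2)^6 / Γ(6/2 + 1) ≈ 719935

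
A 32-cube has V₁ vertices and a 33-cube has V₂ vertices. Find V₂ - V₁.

V₁ = 2^32 = 4294967296. V₂ = 2^33 = 8589934592. V₂ - V₁ = 4294967296.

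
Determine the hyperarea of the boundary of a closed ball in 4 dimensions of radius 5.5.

The surface area of an n-ball is 2π^(n/2) r^(n-1) / Γ(n/2). For n=4, r=5.5: 1331·π^2/4 ≈ 3284.11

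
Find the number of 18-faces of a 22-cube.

f_18(22-cube) = (22 choose 18) · 2^4 = 117040.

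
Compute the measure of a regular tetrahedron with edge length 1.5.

Volume = (√2/12) · 1.5³ = 0.397748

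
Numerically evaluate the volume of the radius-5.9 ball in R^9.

The n-ball volume is π^(n/2)·r^n/Γ(n/2+1). With n=9, r=5.9: V ≈ 2.8575e+07.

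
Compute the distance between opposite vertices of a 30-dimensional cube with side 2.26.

Diagonal = √30 · 2.26 ≈ 12.3785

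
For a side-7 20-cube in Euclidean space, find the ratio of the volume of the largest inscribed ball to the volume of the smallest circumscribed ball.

The radii are 7/2 and 7√20/2, so the volume ratio is (1/√20)^20 = 20^{-20/2} ≈ 9.76562e-14.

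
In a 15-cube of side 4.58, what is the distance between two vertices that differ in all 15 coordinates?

The space diagonal of an n-cube of side s is s√n. Here 4.58·√15 ≈ 17.7383.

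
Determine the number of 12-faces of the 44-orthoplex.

An n-cross-polytope has 2^(k+1)·C(n,k+1) k-faces. Here 2^13·C(44,13) = 8192·51915526432 = 425291992530944.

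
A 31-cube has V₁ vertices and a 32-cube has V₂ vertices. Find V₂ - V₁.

V₁ = 2^31 = 2147483648. V₂ = 2^32 = 4294967296. V₂ - V₁ = 2147483648.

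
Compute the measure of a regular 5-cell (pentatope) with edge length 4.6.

Volume = 4.6^4 · √(5/2^4) / 4! ≈ 10.4291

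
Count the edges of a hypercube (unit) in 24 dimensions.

Each of the 2^24 = 16777216 vertices has degree 24; total edges = 24·2^24/2 = 201326592.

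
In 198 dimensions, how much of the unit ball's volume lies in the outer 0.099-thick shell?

1 - (1-0.099)^198 ≈ 0.9999999989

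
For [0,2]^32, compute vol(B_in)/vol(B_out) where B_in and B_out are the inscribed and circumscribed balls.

The radii are 2/2 and 2√32/2, so the volume ratio is (1/√32)^32 = 32^{-32/2} ≈ 8.27181e-25.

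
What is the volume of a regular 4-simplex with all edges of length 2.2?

V_4 = √(5) · 2.2^4 / (4! · 2^(4/2)) ≈ 0.545638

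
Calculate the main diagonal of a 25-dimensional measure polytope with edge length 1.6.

||(1.6,1.6,...,1.6)|| = √(25)·1.6 = 8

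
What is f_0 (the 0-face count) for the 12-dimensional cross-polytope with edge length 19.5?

Each 0-face is the convex hull of 1 vertex, one chosen as ±e_i from each of 1 distinct axis: 2^1·C(12,1) = 24.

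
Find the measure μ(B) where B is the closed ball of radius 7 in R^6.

V_6(7) = π^(6/2) · (7)^6 / Γ(6/2 + 1) = 117649·π^3/6 ≈ 607976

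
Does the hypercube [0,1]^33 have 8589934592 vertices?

True. The 33-cube has 2^33 = 8589934592 vertices.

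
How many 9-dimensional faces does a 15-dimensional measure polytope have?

Number of 9-faces = C(15,9) · 2^(15-9) = 5005 · 64 = 320320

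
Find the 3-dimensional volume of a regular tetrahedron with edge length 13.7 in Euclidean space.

Volume = (√2/12) · 13.7³ = 303.037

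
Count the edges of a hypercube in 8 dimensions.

The 8-cube has n·2^(n-1) = 8·2^7 = 8·128 = 1024 edges.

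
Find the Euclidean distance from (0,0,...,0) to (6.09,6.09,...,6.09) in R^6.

||(6.09,6.09,...,6.09)|| = √(6)·6.09 ≈ 14.9174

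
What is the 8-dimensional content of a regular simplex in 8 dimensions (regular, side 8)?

V = (8^8 / 8!) · √((8+1) / 2^8) ≈ 78.019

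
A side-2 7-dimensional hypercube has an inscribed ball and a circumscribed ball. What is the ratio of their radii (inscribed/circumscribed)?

r_in / r_out = (2/2) / (2√7/2) = 1/√7 ≈ 0.377964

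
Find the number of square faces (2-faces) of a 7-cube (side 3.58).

f_2(7-cube) = (7 choose 2) · 2^5 = 672.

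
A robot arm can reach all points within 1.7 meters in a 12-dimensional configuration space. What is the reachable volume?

V_12(1.7) = π^(12/2) · (1.7)^12 / Γ(12/2 + 1) ≈ 777.954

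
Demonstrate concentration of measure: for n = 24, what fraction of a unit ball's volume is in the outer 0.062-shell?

1 - (1-0.062)^24 ≈ 0.784787 ≈ 78.48%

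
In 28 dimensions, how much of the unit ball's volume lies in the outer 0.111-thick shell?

Shell fraction = 1 - (1-0.111)^28 ≈ 0.962911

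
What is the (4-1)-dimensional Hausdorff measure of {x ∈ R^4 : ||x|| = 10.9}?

The surface area of an n-ball is 2π^(n/2) r^(n-1) / Γ(n/2). For n=4, r=10.9: 25562.8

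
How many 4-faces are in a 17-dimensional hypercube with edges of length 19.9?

Choose 4 of 17 axes to span the face (C(17,4) = 2380 ways), then fix each of the remaining 13 coordinates at one of its two extreme values (2^13 = 8192 ways): 2380·8192 = 19496960.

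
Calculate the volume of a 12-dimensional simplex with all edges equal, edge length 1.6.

Volume = 1.6^12 · √(13/2^12) / 12! ≈ 3.31051e-08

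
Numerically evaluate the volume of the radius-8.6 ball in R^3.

The n-ball volume is π^(n/2)·r^n/Γ(n/2+1). With n=3, r=8.6: V ≈ 2664.31.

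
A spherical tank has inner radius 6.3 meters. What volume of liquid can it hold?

The n-ball volume is π^(n/2)·r^n/Γ(n/2+1). With n=3, r=6.3: V ≈ 1047.39.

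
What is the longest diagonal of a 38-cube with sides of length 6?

Diagonal = √38 · 6 ≈ 36.9865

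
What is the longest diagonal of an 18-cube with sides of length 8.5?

The space diagonal of an n-cube of side s is s√n. Here 8.5·√18 ≈ 36.0624.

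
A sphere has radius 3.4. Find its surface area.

S = n·V_n(r)/r = 3·V_3(3.4)/3.4 (volume-to-surface relation), giving 4πr² = 4π·(3.4)² ≈ 145.267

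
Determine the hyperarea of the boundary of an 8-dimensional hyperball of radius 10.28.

|∂B_8(10.28)| ≈ 3.9394e+08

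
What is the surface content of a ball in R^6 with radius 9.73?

S_6(9.73) = 2·π^(6/2)·(9.73)^5 / Γ(6/2) ≈ 2.70404e+06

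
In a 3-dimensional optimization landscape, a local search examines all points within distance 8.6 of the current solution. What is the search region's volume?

The n-ball volume is π^(n/2)·r^n/Γ(n/2+1). With n=3, r=8.6: V ≈ 2664.31.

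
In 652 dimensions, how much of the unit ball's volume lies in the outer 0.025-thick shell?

V(inner)/V(outer) = ((1-0.025)/1)^652 ≈ 6.777e-08, so the shell fraction is 0.9999999322.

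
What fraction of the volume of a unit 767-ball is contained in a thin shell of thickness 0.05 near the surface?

V(inner)/V(outer) = ((1-0.05)/1)^767 ≈ 8.204e-18, so the shell fraction is 1 - 8.204e-18.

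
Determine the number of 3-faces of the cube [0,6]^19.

Choose 3 of 19 axes to span the face (C(19,3) = 969 ways), then fix each of the remaining 16 coordinates at one of its two extreme values (2^16 = 65536 ways): 969·65536 = 63504384.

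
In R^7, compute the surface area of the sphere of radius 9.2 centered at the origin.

|∂B_7(9.2)| ≈ 2.00542e+07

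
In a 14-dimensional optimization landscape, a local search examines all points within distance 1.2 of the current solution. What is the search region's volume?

V_14(1.2) = π^(14/2) · (1.2)^14 / Γ(14/2 + 1) ≈ 7.69407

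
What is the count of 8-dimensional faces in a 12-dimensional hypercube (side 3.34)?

Number of 8-faces = C(12,8) · 2^(12-8) = 495 · 16 = 7920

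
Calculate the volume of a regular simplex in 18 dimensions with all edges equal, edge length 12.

V = (12^18 / 18!) · √((18+1) / 2^18) ≈ 35.402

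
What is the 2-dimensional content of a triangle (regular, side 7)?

Area = (√3/4) · 7² = 21.2176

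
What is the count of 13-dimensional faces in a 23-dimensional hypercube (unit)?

An n-cube has C(n,k)·2^(n-k) k-faces. Here C(23,13)·2^10 = 1144066·1024 = 1171523584.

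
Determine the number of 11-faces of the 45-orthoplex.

An n-cross-polytope has 2^(k+1)·C(n,k+1) k-faces. Here 2^12·C(45,12) = 4096·28760021745 = 117801049067520.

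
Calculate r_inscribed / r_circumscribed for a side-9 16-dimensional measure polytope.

For an n-cube of any side s, the inradius is s/2 and the circumradius is s√n/2, so the ratio is 1/√16 ≈ 0.25.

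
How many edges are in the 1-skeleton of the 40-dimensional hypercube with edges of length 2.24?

Number of 1-faces = C(40,1)·2^(40-1) = 40·549755813888 = 21990232555520.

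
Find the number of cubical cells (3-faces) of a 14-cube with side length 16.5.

f_3(14-cube) = (14 choose 3) · 2^11 = 745472.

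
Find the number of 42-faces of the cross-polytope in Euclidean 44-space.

f_42(44-orthoplex) = 2^43 · (44 choose 43) = 387028092977152.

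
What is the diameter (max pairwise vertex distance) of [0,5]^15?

Diagonal = √15 · 5 ≈ 19.3649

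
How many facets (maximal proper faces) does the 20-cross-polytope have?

f_19(20-orthoplex) = 2^20 · (20 choose 20) = 1048576.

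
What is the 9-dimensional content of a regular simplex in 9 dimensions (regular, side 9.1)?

For a regular n-simplex with edge a, V = (a^n / n!)·√((n+1)/2^n). With a=9.1, n=9: V ≈ 164.807.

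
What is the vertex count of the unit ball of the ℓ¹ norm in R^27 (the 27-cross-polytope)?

An n-cross-polytope has 2n vertices; here n = 27, giving 54.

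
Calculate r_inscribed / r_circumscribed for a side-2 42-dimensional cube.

r_in = 2/2 (half the side); r_out = 2√42/2 (half the diagonal). Ratio = 1/√42 ≈ 0.154303.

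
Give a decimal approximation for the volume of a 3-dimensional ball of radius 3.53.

The n-ball volume is π^(n/2)·r^n/Γ(n/2+1). With n=3, r=3.53: V ≈ 184.252.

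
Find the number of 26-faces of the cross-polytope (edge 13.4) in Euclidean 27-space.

f_26(27-orthoplex) = 2^27 · (27 choose 27) = 134217728.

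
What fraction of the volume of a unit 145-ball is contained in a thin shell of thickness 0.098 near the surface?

1 - (1-0.098)^145 ≈ 0.9999996801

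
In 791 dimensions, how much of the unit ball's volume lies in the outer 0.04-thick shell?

V(inner)/V(outer) = ((1-0.04)/1)^791 ≈ 9.474e-15, so the shell fraction is 1 - 9.474e-15.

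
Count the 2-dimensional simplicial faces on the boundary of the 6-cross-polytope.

Each 2-face is the convex hull of 3 vertices, one chosen as ±e_i from each of 3 distinct axes: 2^3·C(6,3) = 160.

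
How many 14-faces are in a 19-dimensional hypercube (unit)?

Choose 14 of 19 axes to span the face (C(19,14) = 11628 ways), then fix each of the remaining 5 coordinates at one of its two extreme values (2^5 = 32 ways): 11628·32 = 372096.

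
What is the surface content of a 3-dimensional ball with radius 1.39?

S = n·V_n(r)/r = 3·V_3(1.39)/1.39 (volume-to-surface relation), giving 4πr² = 4π·(1.39)² ≈ 24.2795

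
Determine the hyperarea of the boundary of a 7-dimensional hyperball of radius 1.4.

The surface area of an n-ball is 2π^(n/2) r^(n-1) / Γ(n/2). For n=7, r=1.4: 249.027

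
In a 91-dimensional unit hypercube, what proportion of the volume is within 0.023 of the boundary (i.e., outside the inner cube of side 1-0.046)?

The inner cube has side 1-2·0.023 = 0.954 and volume (0.954)^91 ≈ 0.01377, so the shell holds 0.986231 of the volume.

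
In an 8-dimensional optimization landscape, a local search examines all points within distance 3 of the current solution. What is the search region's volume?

V = 2187·π^4/8 ≈ 26629.2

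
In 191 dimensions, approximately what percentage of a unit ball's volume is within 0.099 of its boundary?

1 - (1-0.099)^191 ≈ 0.9999999977 ≈ (100 - 2.25e-07)%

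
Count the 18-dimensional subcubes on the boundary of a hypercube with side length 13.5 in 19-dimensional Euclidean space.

f_18(19-cube) = (19 choose 18) · 2^1 = 38.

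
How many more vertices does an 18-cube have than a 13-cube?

The 18-cube has 2^18 = 262144 vertices. The 13-cube has 2^13 = 8192 vertices. Difference: 262144 - 8192 = 253952.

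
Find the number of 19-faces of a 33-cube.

An n-cube has C(n,k)·2^(n-k) k-faces. Here C(33,19)·2^14 = 818809200·16384 = 13415369932800.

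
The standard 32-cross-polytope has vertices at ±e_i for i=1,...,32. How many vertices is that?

Number of vertices = 2n = 64.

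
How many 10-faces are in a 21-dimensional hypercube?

An n-cube has C(n,k)·2^(n-k) k-faces. Here C(21,10)·2^11 = 352716·2048 = 722362368.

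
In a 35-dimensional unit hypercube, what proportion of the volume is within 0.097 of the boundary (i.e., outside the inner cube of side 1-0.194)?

1 - (1 - 2·0.097)^35 = 1 - 0.806^35 ≈ 0.999473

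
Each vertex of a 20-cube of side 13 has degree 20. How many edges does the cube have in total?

The 20-cube has n·2^(n-1) = 20·2^19 = 20·524288 = 10485760 edges.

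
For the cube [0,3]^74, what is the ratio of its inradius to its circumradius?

r_in / r_out = (3/2) / (3√74/2) = 1/√74 ≈ 0.116248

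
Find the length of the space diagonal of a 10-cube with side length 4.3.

Diagonal = √10 · 4.3 ≈ 13.5978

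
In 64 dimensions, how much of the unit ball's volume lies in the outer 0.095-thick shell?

1 - (1-0.095)^64 ≈ 0.998319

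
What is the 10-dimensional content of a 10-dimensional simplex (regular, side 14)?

Volume = 14^10 · √(11/2^10) / 10! ≈ 8261.59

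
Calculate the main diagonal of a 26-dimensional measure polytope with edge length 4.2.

||(4.2,4.2,...,4.2)|| = √(26)·4.2 ≈ 21.4159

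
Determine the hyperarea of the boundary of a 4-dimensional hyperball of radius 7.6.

|∂B_4(7.6)| ≈ 8665.04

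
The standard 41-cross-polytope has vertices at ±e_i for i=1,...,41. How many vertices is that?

The vertices are ±e_1, ..., ±e_41, so there are 2·41 = 82.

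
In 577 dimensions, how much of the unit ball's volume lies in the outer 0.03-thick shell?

1 - (1-0.03)^577 ≈ 0.9999999767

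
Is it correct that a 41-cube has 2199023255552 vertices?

True. The 41-cube has 2^41 = 2199023255552 vertices.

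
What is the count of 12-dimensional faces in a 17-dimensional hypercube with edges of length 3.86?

f_12(17-cube) = (17 choose 12) · 2^5 = 198016.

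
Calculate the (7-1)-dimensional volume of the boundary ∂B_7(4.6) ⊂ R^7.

S_7(4.6) = 2·π^(7/2)·(4.6)^6 / Γ(7/2) ≈ 313347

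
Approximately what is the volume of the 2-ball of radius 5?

The n-ball volume is π^(n/2)·r^n/Γ(n/2+1). With n=2, r=5: V = 25·π ≈ 78.5398.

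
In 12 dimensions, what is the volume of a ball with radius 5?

V_12(5) = π^(12/2) · (5)^12 / Γ(12/2 + 1) = 48828125·π^6/144 ≈ 3.25992e+08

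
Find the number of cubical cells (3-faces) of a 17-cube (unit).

Number of 3-faces = C(17,3) · 2^(17-3) = 680 · 16384 = 11141120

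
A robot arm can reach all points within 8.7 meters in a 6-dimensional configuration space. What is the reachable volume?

Volume = π^{6/2}·(8.7)^6/Γ(4) ≈ 2.24086e+06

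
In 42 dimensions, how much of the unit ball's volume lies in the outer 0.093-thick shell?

Shell fraction = 1 - (1-0.093)^42 ≈ 0.983423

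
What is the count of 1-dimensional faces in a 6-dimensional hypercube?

An n-cube has C(n,k)·2^(n-k) k-faces. Here C(6,1)·2^5 = 6·32 = 192.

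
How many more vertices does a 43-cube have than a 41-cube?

The 43-cube has 2^43 = 8796093022208 vertices. The 41-cube has 2^41 = 2199023255552 vertices. Difference: 8796093022208 - 2199023255552 = 6597069766656.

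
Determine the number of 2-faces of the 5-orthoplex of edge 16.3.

Each 2-face is the convex hull of 3 vertices, one chosen as ±e_i from each of 3 distinct axes: 2^3·C(5,3) = 80.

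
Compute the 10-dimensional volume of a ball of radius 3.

V = 19683·π^5/40 ≈ 150585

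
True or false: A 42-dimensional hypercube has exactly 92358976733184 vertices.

False. The 42-cube has 2^42 = 4398046511104 vertices.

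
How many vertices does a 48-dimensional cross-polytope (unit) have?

Number of vertices = 2n = 96.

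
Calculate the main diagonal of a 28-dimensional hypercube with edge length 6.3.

The space diagonal of an n-cube of side s is s√n. Here 6.3·√28 ≈ 33.3365.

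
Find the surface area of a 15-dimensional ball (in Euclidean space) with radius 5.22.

S_15(5.22) = 2·π^(15/2)·(5.22)^14 / Γ(15/2) ≈ 6.38129e+10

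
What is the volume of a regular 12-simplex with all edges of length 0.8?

Volume = 0.8^12 · √(13/2^12) / 12! ≈ 8.08229e-12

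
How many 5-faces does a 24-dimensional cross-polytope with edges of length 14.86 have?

An n-cross-polytope has 2^(k+1)·C(n,k+1) k-faces. Here 2^6·C(24,6) = 64·134596 = 8614144.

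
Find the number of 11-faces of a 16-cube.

Number of 11-faces = C(16,11) · 2^(16-11) = 4368 · 32 = 139776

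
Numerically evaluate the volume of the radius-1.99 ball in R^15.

Volume = π^{15/2}·(1.99)^15/Γ(17/2) ≈ 11593.8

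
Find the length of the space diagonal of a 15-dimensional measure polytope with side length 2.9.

The space diagonal of an n-cube of side s is s√n. Here 2.9·√15 ≈ 11.2317.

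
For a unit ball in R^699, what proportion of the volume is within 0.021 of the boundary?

V(inner)/V(outer) = ((1-0.021)/1)^699 ≈ 3.607e-07, so the shell fraction is 0.9999996393.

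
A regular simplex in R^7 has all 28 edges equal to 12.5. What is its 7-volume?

Volume = 12.5^7 · √(8/2^7) / 7! ≈ 2365.26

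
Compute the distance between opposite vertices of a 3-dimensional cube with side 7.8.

The space diagonal of an n-cube of side s is s√n. Here 7.8·√3 ≈ 13.51.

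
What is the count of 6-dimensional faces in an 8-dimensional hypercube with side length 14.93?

An n-cube has C(n,k)·2^(n-k) k-faces. Here C(8,6)·2^2 = 28·4 = 112.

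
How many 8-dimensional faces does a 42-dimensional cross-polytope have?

An n-cross-polytope has 2^(k+1)·C(n,k+1) k-faces. Here 2^9·C(42,9) = 512·445891810 = 228296606720.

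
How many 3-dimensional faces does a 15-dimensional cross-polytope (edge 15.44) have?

An n-cross-polytope has 2^(k+1)·C(n,k+1) k-faces. Here 2^4·C(15,4) = 16·1365 = 21840.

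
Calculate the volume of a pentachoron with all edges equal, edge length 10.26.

For a regular n-simplex with edge a, V = (a^n / n!)·√((n+1)/2^n). With a=10.26, n=4: V ≈ 258.109.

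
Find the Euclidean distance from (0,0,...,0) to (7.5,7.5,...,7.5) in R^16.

d = √(7.5² + 7.5² + ... + 7.5²) [16 terms] = √(16·7.5²) = 7.5√16 = 30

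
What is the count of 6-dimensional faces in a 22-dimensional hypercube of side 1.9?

Number of 6-faces = C(22,6) · 2^(22-6) = 74613 · 65536 = 4889837568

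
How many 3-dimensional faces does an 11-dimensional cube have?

An n-cube has C(n,k)·2^(n-k) k-faces. Here C(11,3)·2^8 = 165·256 = 42240.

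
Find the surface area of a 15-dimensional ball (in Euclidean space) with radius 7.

|∂B_15(7)| = 24803586664192·π^7/19305 ≈ 3.88055e+12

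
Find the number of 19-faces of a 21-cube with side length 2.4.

An n-cube has C(n,k)·2^(n-k) k-faces. Here C(21,19)·2^2 = 210·4 = 840.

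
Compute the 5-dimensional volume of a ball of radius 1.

Volume = π^{5/2}·(1)^5/Γ(7/2) = 8·π^2/15 ≈ 5.26379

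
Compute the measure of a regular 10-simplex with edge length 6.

Volume = 6^10 · √(11/2^10) / 10! ≈ 1.72701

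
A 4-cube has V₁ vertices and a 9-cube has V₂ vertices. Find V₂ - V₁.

V₁ = 2^4 = 16. V₂ = 2^9 = 512. V₂ - V₁ = 496.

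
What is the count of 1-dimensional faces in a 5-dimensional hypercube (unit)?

Choose 1 of 5 axes to span the face (C(5,1) = 5 ways), then fix each of the remaining 4 coordinates at one of its two extreme values (2^4 = 16 ways): 5·16 = 80.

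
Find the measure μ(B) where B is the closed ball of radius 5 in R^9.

V_9(5) = π^(9/2) · (5)^9 / Γ(9/2 + 1) = 12500000·π^4/189 ≈ 6.4424e+06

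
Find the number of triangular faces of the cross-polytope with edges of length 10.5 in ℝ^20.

An n-cross-polytope has 2^(k+1)·C(n,k+1) k-faces. Here 2^3·C(20,3) = 8·1140 = 9120.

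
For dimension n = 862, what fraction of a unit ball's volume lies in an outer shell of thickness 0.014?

1 - (1-0.014)^862 ≈ 0.999995 ≈ 99.999473%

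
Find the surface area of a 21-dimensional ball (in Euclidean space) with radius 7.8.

The surface area of an n-ball is 2π^(n/2) r^(n-1) / Γ(n/2). For n=21, r=7.8: 2.03544e+17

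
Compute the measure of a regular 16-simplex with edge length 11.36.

V = (11.36^16 / 16!) · √((16+1) / 2^16) ≈ 59.2132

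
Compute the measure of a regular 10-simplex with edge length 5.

V_10 = √(11) · 5^10 / (10! · 2^(10/2)) ≈ 0.278922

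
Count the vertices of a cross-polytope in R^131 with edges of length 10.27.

The vertices are ±e_1, ..., ±e_131, so there are 2·131 = 262.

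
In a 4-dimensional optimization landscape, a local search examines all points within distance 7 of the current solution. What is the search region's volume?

V_4(7) = π^(4/2) · (7)^4 / Γ(4/2 + 1) = 2401·π^2/2 ≈ 11848.5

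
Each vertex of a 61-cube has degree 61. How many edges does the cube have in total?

Each of the 2^61 = 2305843009213693952 vertices has degree 61; total edges = 61·2^61/2 = 70328211781017665536.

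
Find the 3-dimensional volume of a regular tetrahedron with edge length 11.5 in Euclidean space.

Volume = (√2/12) · 11.5³ = 179.237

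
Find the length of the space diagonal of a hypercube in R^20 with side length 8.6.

Diagonal = √20 · 8.6 ≈ 38.4604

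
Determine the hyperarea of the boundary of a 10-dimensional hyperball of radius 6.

The surface area of an n-ball is 2π^(n/2) r^(n-1) / Γ(n/2). For n=10, r=6: 839808·π^5 ≈ 2.56998e+08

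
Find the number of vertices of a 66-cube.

The 66-cube has 2^66 = 73786976294838206464 vertices.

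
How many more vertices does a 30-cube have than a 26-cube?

The 30-cube has 2^30 = 1073741824 vertices. The 26-cube has 2^26 = 67108864 vertices. Difference: 1073741824 - 67108864 = 1006632960.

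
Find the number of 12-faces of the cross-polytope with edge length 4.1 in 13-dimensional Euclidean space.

An n-cross-polytope has 2^(k+1)·C(n,k+1) k-faces. Here 2^13·C(13,13) = 8192·1 = 8192.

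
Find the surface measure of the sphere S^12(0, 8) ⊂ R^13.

The surface area of an n-ball is 2π^(n/2) r^(n-1) / Γ(n/2). For n=13, r=8: 8796093022208·π^6/10395 ≈ 8.13513e+11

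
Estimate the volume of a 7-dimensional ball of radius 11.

V = 311794736·π^3/105 ≈ 9.20723e+07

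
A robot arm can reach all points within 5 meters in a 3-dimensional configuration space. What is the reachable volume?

V = 500·π/3 ≈ 523.599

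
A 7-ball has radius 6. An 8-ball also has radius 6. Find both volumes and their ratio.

V_7(6) ≈ 1.32263e+06. V_8(6) ≈ 6.81708e+06. Ratio V_7/V_8 ≈ 0.194.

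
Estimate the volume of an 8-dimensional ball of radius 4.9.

V_8(4.9) = π^(8/2) · (4.9)^8 / Γ(8/2 + 1) ≈ 1.34883e+06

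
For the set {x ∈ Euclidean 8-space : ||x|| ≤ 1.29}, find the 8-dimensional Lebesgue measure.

The n-ball volume is π^(n/2)·r^n/Γ(n/2+1). With n=8, r=1.29: V ≈ 31.1248.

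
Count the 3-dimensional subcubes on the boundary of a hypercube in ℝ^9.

Choose 3 of 9 axes to span the face (C(9,3) = 84 ways), then fix each of the remaining 6 coordinates at one of its two extreme values (2^6 = 64 ways): 84·64 = 5376.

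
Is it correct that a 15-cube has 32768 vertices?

True. The 15-cube has 2^15 = 32768 vertices.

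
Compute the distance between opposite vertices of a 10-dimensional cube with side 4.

||(4,4,...,4)|| = √(10)·4 ≈ 12.6491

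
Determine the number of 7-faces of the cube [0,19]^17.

f_7(17-cube) = (17 choose 7) · 2^10 = 19914752.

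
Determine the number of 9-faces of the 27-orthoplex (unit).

f_9(27-orthoplex) = 2^10 · (27 choose 10) = 8638755840.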